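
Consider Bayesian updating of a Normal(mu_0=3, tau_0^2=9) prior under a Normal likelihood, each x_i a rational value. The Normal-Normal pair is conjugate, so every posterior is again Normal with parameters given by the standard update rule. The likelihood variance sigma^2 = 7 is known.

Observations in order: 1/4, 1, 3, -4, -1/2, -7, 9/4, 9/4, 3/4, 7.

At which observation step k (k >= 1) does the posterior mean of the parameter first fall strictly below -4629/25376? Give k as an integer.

k = 6

obs 1: x=1/4 → posterior Normal(93/64, 63/16)
obs 2: x=1 → posterior Normal(129/100, 63/25)
obs 3: x=3 → posterior Normal(237/136, 63/34)
obs 4: x=-4 → posterior Normal(93/172, 63/43)
obs 5: x=-1/2 → posterior Normal(75/208, 63/52)
obs 6: x=-7 → posterior Normal(-177/244, 63/61)
obs 7: x=9/4 → posterior Normal(-12/35, 9/10)
obs 8: x=9/4 → posterior Normal(-15/316, 63/79)
obs 9: x=3/4 → posterior Normal(3/88, 63/88)
obs 10: x=7 → posterior Normal(66/97, 63/97)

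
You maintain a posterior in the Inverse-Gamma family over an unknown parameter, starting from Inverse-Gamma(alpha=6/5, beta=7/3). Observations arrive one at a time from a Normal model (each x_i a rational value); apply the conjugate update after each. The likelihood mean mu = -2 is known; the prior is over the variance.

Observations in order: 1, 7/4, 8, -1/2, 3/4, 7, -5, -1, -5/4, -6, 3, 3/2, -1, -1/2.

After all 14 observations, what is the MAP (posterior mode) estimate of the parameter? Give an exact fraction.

obs 1: x=1 → posterior Inverse-Gamma(17/10, 41/6)
obs 2: x=7/4 → posterior Inverse-Gamma(11/5, 1331/96)
obs 3: x=8 → posterior Inverse-Gamma(27/10, 6131/96)
obs 4: x=-1/2 → posterior Inverse-Gamma(16/5, 6239/96)
obs 5: x=3/4 → posterior Inverse-Gamma(37/10, 3301/48)
obs 6: x=7 → posterior Inverse-Gamma(21/5, 5245/48)
obs 7: x=-5 → posterior Inverse-Gamma(47/10, 5461/48)
obs 8: x=-1 → posterior Inverse-Gamma(26/5, 5485/48)
obs 9: x=-5/4 → posterior Inverse-Gamma(57/10, 10997/96)
obs 10: x=-6 → posterior Inverse-Gamma(31/5, 11765/96)
obs 11: x=3 → posterior Inverse-Gamma(67/10, 12965/96)
obs 12: x=3/2 → posterior Inverse-Gamma(36/5, 13553/96)
obs 13: x=-1 → posterior Inverse-Gamma(77/10, 13601/96)
obs 14: x=-1/2 → posterior Inverse-Gamma(41/5, 13709/96)

68545/4416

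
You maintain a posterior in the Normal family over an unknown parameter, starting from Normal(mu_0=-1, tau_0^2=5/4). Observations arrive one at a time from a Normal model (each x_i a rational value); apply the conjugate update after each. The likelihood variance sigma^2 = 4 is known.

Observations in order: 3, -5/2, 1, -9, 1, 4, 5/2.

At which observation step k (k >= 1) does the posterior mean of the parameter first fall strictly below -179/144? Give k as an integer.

obs 1: x=3 → posterior Normal(-1/21, 20/21)
obs 2: x=-5/2 → posterior Normal(-27/52, 10/13)
obs 3: x=1 → posterior Normal(-17/62, 20/31)
obs 4: x=-9 → posterior Normal(-107/72, 5/9)
obs 5: x=1 → posterior Normal(-97/82, 20/41)
obs 6: x=4 → posterior Normal(-57/92, 10/23)
obs 7: x=5/2 → posterior Normal(-16/51, 20/51)

k = 4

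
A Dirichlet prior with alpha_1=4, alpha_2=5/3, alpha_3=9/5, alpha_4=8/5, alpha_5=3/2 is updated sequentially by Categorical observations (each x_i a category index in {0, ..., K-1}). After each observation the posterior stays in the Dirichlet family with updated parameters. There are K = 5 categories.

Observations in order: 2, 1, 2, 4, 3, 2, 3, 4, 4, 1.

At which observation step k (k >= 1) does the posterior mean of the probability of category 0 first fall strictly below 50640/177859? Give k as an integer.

obs 1: x=2 → posterior Dirichlet(4, 5/3, 14/5, 8/5, 3/2)
obs 2: x=1 → posterior Dirichlet(4, 8/3, 14/5, 8/5, 3/2)
obs 3: x=2 → posterior Dirichlet(4, 8/3, 19/5, 8/5, 3/2)
obs 4: x=4 → posterior Dirichlet(4, 8/3, 19/5, 8/5, 5/2)
obs 5: x=3 → posterior Dirichlet(4, 8/3, 19/5, 13/5, 5/2)
obs 6: x=2 → posterior Dirichlet(4, 8/3, 24/5, 13/5, 5/2)
obs 7: x=3 → posterior Dirichlet(4, 8/3, 24/5, 18/5, 5/2)
obs 8: x=4 → posterior Dirichlet(4, 8/3, 24/5, 18/5, 7/2)
obs 9: x=4 → posterior Dirichlet(4, 8/3, 24/5, 18/5, 9/2)
obs 10: x=1 → posterior Dirichlet(4, 11/3, 24/5, 18/5, 9/2)

k = 4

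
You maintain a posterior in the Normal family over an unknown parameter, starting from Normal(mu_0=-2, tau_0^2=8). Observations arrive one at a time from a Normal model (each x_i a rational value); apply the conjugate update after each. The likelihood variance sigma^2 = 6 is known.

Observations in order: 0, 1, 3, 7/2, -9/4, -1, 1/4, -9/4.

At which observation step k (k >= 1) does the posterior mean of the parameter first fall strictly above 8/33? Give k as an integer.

k = 3

obs 1: x=0 → posterior Normal(-6/7, 24/7)
obs 2: x=1 → posterior Normal(-2/11, 24/11)
obs 3: x=3 → posterior Normal(2/3, 8/5)
obs 4: x=7/2 → posterior Normal(24/19, 24/19)
obs 5: x=-9/4 → posterior Normal(15/23, 24/23)
obs 6: x=-1 → posterior Normal(11/27, 8/9)
obs 7: x=1/4 → posterior Normal(12/31, 24/31)
obs 8: x=-9/4 → posterior Normal(3/35, 24/35)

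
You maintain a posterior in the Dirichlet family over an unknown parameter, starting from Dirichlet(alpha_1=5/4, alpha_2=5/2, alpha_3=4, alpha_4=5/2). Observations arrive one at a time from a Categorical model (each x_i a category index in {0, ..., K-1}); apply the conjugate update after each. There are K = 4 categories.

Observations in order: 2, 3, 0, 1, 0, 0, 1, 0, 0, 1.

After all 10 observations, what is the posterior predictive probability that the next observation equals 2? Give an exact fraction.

20/81

obs 1: x=2 → posterior Dirichlet(5/4, 5/2, 5, 5/2)
obs 2: x=3 → posterior Dirichlet(5/4, 5/2, 5, 7/2)
obs 3: x=0 → posterior Dirichlet(9/4, 5/2, 5, 7/2)
obs 4: x=1 → posterior Dirichlet(9/4, 7/2, 5, 7/2)
obs 5: x=0 → posterior Dirichlet(13/4, 7/2, 5, 7/2)
obs 6: x=0 → posterior Dirichlet(17/4, 7/2, 5, 7/2)
obs 7: x=1 → posterior Dirichlet(17/4, 9/2, 5, 7/2)
obs 8: x=0 → posterior Dirichlet(21/4, 9/2, 5, 7/2)
obs 9: x=0 → posterior Dirichlet(25/4, 9/2, 5, 7/2)
obs 10: x=1 → posterior Dirichlet(25/4, 11/2, 5, 7/2)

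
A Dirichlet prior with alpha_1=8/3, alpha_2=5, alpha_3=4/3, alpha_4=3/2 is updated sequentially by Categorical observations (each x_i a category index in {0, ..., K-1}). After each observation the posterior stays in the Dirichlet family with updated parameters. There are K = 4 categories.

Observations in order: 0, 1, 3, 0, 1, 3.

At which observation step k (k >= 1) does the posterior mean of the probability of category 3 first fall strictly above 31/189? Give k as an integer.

k = 3

obs 1: x=0 → posterior Dirichlet(11/3, 5, 4/3, 3/2)
obs 2: x=1 → posterior Dirichlet(11/3, 6, 4/3, 3/2)
obs 3: x=3 → posterior Dirichlet(11/3, 6, 4/3, 5/2)
obs 4: x=0 → posterior Dirichlet(14/3, 6, 4/3, 5/2)
obs 5: x=1 → posterior Dirichlet(14/3, 7, 4/3, 5/2)
obs 6: x=3 → posterior Dirichlet(14/3, 7, 4/3, 7/2)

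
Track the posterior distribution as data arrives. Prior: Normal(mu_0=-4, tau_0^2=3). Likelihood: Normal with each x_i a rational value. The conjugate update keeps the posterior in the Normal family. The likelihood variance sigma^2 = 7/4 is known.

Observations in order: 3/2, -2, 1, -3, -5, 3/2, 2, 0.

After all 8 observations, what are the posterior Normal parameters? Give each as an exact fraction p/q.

obs 1: x=3/2 → posterior Normal(-10/19, 21/19)
obs 2: x=-2 → posterior Normal(-34/31, 21/31)
obs 3: x=1 → posterior Normal(-22/43, 21/43)
obs 4: x=-3 → posterior Normal(-58/55, 21/55)
obs 5: x=-5 → posterior Normal(-118/67, 21/67)
obs 6: x=3/2 → posterior Normal(-100/79, 21/79)
obs 7: x=2 → posterior Normal(-76/91, 3/13)
obs 8: x=0 → posterior Normal(-76/103, 21/103)

mu_0=-76/103, tau_0^2=21/103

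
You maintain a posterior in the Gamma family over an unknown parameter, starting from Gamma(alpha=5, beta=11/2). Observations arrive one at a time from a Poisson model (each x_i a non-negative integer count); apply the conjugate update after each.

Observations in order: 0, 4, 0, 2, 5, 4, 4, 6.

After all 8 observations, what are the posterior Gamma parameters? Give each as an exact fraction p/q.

alpha=30, beta=27/2

obs 1: x=0 → posterior Gamma(5, 13/2)
obs 2: x=4 → posterior Gamma(9, 15/2)
obs 3: x=0 → posterior Gamma(9, 17/2)
obs 4: x=2 → posterior Gamma(11, 19/2)
obs 5: x=5 → posterior Gamma(16, 21/2)
obs 6: x=4 → posterior Gamma(20, 23/2)
obs 7: x=4 → posterior Gamma(24, 25/2)
obs 8: x=6 → posterior Gamma(30, 27/2)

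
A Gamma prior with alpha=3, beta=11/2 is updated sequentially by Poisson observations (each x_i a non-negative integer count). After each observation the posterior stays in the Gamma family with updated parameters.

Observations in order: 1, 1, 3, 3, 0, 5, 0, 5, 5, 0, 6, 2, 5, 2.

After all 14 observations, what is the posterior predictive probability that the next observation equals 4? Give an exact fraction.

obs 1: x=1 → posterior Gamma(4, 13/2)
obs 2: x=1 → posterior Gamma(5, 15/2)
obs 3: x=3 → posterior Gamma(8, 17/2)
obs 4: x=3 → posterior Gamma(11, 19/2)
obs 5: x=0 → posterior Gamma(11, 21/2)
obs 6: x=5 → posterior Gamma(16, 23/2)
obs 7: x=0 → posterior Gamma(16, 25/2)
obs 8: x=5 → posterior Gamma(21, 27/2)
obs 9: x=5 → posterior Gamma(26, 29/2)
obs 10: x=0 → posterior Gamma(26, 31/2)
obs 11: x=6 → posterior Gamma(32, 33/2)
obs 12: x=2 → posterior Gamma(34, 35/2)
obs 13: x=5 → posterior Gamma(39, 37/2)
obs 14: x=2 → posterior Gamma(41, 39/2)

9072522449096989597397574377295423381908884445426167276066325984555664/91725417180837143663326189086434787308803478524071148179882832902891361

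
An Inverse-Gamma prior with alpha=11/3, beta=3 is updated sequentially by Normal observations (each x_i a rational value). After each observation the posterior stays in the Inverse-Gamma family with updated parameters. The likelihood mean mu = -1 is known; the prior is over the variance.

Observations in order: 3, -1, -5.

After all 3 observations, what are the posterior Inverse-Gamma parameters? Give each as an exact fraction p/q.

alpha=31/6, beta=19

obs 1: x=3 → posterior Inverse-Gamma(25/6, 11)
obs 2: x=-1 → posterior Inverse-Gamma(14/3, 11)
obs 3: x=-5 → posterior Inverse-Gamma(31/6, 19)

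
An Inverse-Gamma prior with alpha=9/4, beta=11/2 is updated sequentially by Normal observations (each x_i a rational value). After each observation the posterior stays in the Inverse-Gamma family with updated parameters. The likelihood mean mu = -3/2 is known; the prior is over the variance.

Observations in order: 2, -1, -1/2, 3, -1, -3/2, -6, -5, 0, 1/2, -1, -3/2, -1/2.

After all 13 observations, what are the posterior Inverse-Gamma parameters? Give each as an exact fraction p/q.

alpha=35/4, beta=85/2

obs 1: x=2 → posterior Inverse-Gamma(11/4, 93/8)
obs 2: x=-1 → posterior Inverse-Gamma(13/4, 47/4)
obs 3: x=-1/2 → posterior Inverse-Gamma(15/4, 49/4)
obs 4: x=3 → posterior Inverse-Gamma(17/4, 179/8)
obs 5: x=-1 → posterior Inverse-Gamma(19/4, 45/2)
obs 6: x=-3/2 → posterior Inverse-Gamma(21/4, 45/2)
obs 7: x=-6 → posterior Inverse-Gamma(23/4, 261/8)
obs 8: x=-5 → posterior Inverse-Gamma(25/4, 155/4)
obs 9: x=0 → posterior Inverse-Gamma(27/4, 319/8)
obs 10: x=1/2 → posterior Inverse-Gamma(29/4, 335/8)
obs 11: x=-1 → posterior Inverse-Gamma(31/4, 42)
obs 12: x=-3/2 → posterior Inverse-Gamma(33/4, 42)
obs 13: x=-1/2 → posterior Inverse-Gamma(35/4, 85/2)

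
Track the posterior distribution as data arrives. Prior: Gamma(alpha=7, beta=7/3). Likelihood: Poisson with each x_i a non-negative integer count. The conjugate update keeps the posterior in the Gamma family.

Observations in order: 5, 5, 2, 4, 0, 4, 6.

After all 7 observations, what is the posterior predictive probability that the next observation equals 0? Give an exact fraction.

obs 1: x=5 → posterior Gamma(12, 10/3)
obs 2: x=5 → posterior Gamma(17, 13/3)
obs 3: x=2 → posterior Gamma(19, 16/3)
obs 4: x=4 → posterior Gamma(23, 19/3)
obs 5: x=0 → posterior Gamma(23, 22/3)
obs 6: x=4 → posterior Gamma(27, 25/3)
obs 7: x=6 → posterior Gamma(33, 28/3)

570446650331596258626826080004402104212125646848/16403476339625029756224827950926001480558989788191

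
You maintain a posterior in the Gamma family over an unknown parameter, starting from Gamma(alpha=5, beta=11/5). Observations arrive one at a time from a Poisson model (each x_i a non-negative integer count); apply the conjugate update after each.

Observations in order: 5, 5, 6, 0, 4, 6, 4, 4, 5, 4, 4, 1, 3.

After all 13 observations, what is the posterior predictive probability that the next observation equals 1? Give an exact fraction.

592542081922526036703886299384950654226225593574269309291790492420688766695957687682917619110103561304801280/6076396096647706909168138770838836135530328017648434830996201971201776350890241322455818405320466786549738961

obs 1: x=5 → posterior Gamma(10, 16/5)
obs 2: x=5 → posterior Gamma(15, 21/5)
obs 3: x=6 → posterior Gamma(21, 26/5)
obs 4: x=0 → posterior Gamma(21, 31/5)
obs 5: x=4 → posterior Gamma(25, 36/5)
obs 6: x=6 → posterior Gamma(31, 41/5)
obs 7: x=4 → posterior Gamma(35, 46/5)
obs 8: x=4 → posterior Gamma(39, 51/5)
obs 9: x=5 → posterior Gamma(44, 56/5)
obs 10: x=4 → posterior Gamma(48, 61/5)
obs 11: x=4 → posterior Gamma(52, 66/5)
obs 12: x=1 → posterior Gamma(53, 71/5)
obs 13: x=3 → posterior Gamma(56, 76/5)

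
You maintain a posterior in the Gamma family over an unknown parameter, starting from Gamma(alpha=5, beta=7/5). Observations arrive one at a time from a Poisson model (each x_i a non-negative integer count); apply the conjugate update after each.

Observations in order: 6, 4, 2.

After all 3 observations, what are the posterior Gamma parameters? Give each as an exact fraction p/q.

alpha=17, beta=22/5

obs 1: x=6 → posterior Gamma(11, 12/5)
obs 2: x=4 → posterior Gamma(15, 17/5)
obs 3: x=2 → posterior Gamma(17, 22/5)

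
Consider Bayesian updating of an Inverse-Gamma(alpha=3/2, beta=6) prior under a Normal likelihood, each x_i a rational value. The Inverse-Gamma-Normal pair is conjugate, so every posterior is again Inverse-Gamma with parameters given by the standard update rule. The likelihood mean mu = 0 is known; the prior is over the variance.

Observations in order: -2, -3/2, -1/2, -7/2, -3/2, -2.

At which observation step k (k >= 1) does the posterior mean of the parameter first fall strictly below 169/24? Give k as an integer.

obs 1: x=-2 → posterior Inverse-Gamma(2, 8)
obs 2: x=-3/2 → posterior Inverse-Gamma(5/2, 73/8)
obs 3: x=-1/2 → posterior Inverse-Gamma(3, 37/4)
obs 4: x=-7/2 → posterior Inverse-Gamma(7/2, 123/8)
obs 5: x=-3/2 → posterior Inverse-Gamma(4, 33/2)
obs 6: x=-2 → posterior Inverse-Gamma(9/2, 37/2)

k = 2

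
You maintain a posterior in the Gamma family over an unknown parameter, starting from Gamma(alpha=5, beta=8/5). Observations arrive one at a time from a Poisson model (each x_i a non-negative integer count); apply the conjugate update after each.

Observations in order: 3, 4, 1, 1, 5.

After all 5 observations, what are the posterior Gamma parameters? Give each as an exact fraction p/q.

obs 1: x=3 → posterior Gamma(8, 13/5)
obs 2: x=4 → posterior Gamma(12, 18/5)
obs 3: x=1 → posterior Gamma(13, 23/5)
obs 4: x=1 → posterior Gamma(14, 28/5)
obs 5: x=5 → posterior Gamma(19, 33/5)

alpha=19, beta=33/5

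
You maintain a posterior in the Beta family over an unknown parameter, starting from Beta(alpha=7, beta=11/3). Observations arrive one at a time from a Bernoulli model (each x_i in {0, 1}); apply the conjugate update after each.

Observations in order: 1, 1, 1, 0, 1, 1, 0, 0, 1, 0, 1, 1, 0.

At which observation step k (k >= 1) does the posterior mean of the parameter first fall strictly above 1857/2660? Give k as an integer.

k = 2

obs 1: x=1 → posterior Beta(8, 11/3)
obs 2: x=1 → posterior Beta(9, 11/3)
obs 3: x=1 → posterior Beta(10, 11/3)
obs 4: x=0 → posterior Beta(10, 14/3)
obs 5: x=1 → posterior Beta(11, 14/3)
obs 6: x=1 → posterior Beta(12, 14/3)
obs 7: x=0 → posterior Beta(12, 17/3)
obs 8: x=0 → posterior Beta(12, 20/3)
obs 9: x=1 → posterior Beta(13, 20/3)
obs 10: x=0 → posterior Beta(13, 23/3)
obs 11: x=1 → posterior Beta(14, 23/3)
obs 12: x=1 → posterior Beta(15, 23/3)
obs 13: x=0 → posterior Beta(15, 26/3)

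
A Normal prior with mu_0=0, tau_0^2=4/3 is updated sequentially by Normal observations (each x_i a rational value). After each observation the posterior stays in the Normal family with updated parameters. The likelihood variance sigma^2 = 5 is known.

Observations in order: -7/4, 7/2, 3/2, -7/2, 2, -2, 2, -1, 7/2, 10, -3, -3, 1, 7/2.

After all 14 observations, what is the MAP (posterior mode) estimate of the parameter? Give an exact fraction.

51/71

obs 1: x=-7/4 → posterior Normal(-7/19, 20/19)
obs 2: x=7/2 → posterior Normal(7/23, 20/23)
obs 3: x=3/2 → posterior Normal(13/27, 20/27)
obs 4: x=-7/2 → posterior Normal(-1/31, 20/31)
obs 5: x=2 → posterior Normal(1/5, 4/7)
obs 6: x=-2 → posterior Normal(-1/39, 20/39)
obs 7: x=2 → posterior Normal(7/43, 20/43)
obs 8: x=-1 → posterior Normal(3/47, 20/47)
obs 9: x=7/2 → posterior Normal(1/3, 20/51)
obs 10: x=10 → posterior Normal(57/55, 4/11)
obs 11: x=-3 → posterior Normal(45/59, 20/59)
obs 12: x=-3 → posterior Normal(11/21, 20/63)
obs 13: x=1 → posterior Normal(37/67, 20/67)
obs 14: x=7/2 → posterior Normal(51/71, 20/71)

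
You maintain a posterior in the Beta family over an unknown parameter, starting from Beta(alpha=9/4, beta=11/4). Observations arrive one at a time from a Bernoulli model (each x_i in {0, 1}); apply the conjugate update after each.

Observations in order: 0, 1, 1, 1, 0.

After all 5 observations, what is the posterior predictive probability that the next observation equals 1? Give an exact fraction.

21/40

obs 1: x=0 → posterior Beta(9/4, 15/4)
obs 2: x=1 → posterior Beta(13/4, 15/4)
obs 3: x=1 → posterior Beta(17/4, 15/4)
obs 4: x=1 → posterior Beta(21/4, 15/4)
obs 5: x=0 → posterior Beta(21/4, 19/4)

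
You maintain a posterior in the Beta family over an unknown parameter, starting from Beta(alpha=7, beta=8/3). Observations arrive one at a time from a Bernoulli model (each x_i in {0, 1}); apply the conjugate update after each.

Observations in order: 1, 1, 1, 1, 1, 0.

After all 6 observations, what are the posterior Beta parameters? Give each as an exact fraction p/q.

obs 1: x=1 → posterior Beta(8, 8/3)
obs 2: x=1 → posterior Beta(9, 8/3)
obs 3: x=1 → posterior Beta(10, 8/3)
obs 4: x=1 → posterior Beta(11, 8/3)
obs 5: x=1 → posterior Beta(12, 8/3)
obs 6: x=0 → posterior Beta(12, 11/3)

alpha=12, beta=11/3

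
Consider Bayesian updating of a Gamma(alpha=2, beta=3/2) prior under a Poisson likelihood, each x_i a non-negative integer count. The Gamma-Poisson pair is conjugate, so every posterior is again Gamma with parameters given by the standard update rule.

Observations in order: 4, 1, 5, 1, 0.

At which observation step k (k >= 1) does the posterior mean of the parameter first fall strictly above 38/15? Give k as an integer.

k = 3

obs 1: x=4 → posterior Gamma(6, 5/2)
obs 2: x=1 → posterior Gamma(7, 7/2)
obs 3: x=5 → posterior Gamma(12, 9/2)
obs 4: x=1 → posterior Gamma(13, 11/2)
obs 5: x=0 → posterior Gamma(13, 13/2)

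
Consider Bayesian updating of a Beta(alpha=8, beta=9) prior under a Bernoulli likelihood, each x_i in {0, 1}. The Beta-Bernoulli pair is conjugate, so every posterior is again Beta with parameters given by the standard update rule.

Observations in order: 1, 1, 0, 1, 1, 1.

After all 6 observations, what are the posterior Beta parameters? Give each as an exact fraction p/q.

alpha=13, beta=10

obs 1: x=1 → posterior Beta(9, 9)
obs 2: x=1 → posterior Beta(10, 9)
obs 3: x=0 → posterior Beta(10, 10)
obs 4: x=1 → posterior Beta(11, 10)
obs 5: x=1 → posterior Beta(12, 10)
obs 6: x=1 → posterior Beta(13, 10)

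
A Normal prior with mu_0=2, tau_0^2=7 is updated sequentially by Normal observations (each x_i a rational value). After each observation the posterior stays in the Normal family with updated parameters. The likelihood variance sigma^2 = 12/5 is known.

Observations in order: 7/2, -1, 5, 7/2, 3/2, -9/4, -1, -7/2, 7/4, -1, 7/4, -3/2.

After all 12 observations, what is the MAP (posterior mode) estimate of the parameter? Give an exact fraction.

obs 1: x=7/2 → posterior Normal(293/94, 84/47)
obs 2: x=-1 → posterior Normal(223/164, 42/41)
obs 3: x=5 → posterior Normal(191/78, 28/39)
obs 4: x=7/2 → posterior Normal(409/152, 21/38)
obs 5: x=3/2 → posterior Normal(923/374, 84/187)
obs 6: x=-9/4 → posterior Normal(1531/888, 14/37)
obs 7: x=-1 → posterior Normal(1391/1028, 84/257)
obs 8: x=-7/2 → posterior Normal(901/1168, 21/73)
obs 9: x=7/4 → posterior Normal(191/218, 28/109)
obs 10: x=-1 → posterior Normal(503/724, 42/181)
obs 11: x=7/4 → posterior Normal(1251/1588, 84/397)
obs 12: x=-3/2 → posterior Normal(347/576, 7/36)

347/576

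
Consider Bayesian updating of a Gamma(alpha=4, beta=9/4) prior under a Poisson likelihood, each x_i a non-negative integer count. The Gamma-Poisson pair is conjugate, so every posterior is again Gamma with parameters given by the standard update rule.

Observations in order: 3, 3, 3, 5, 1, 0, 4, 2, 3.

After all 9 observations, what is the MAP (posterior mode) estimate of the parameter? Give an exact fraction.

12/5

obs 1: x=3 → posterior Gamma(7, 13/4)
obs 2: x=3 → posterior Gamma(10, 17/4)
obs 3: x=3 → posterior Gamma(13, 21/4)
obs 4: x=5 → posterior Gamma(18, 25/4)
obs 5: x=1 → posterior Gamma(19, 29/4)
obs 6: x=0 → posterior Gamma(19, 33/4)
obs 7: x=4 → posterior Gamma(23, 37/4)
obs 8: x=2 → posterior Gamma(25, 41/4)
obs 9: x=3 → posterior Gamma(28, 45/4)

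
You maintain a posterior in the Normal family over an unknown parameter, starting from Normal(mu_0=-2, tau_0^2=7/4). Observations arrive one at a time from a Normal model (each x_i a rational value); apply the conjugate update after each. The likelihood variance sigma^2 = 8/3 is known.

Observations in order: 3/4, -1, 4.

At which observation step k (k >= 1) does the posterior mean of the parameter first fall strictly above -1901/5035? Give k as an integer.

k = 3

obs 1: x=3/4 → posterior Normal(-193/212, 56/53)
obs 2: x=-1 → posterior Normal(-277/296, 28/37)
obs 3: x=4 → posterior Normal(59/380, 56/95)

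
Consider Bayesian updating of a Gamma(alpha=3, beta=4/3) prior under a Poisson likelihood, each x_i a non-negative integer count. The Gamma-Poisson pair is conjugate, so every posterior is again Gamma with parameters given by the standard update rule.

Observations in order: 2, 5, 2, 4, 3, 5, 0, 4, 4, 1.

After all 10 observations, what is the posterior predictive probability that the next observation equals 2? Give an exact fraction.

obs 1: x=2 → posterior Gamma(5, 7/3)
obs 2: x=5 → posterior Gamma(10, 10/3)
obs 3: x=2 → posterior Gamma(12, 13/3)
obs 4: x=4 → posterior Gamma(16, 16/3)
obs 5: x=3 → posterior Gamma(19, 19/3)
obs 6: x=5 → posterior Gamma(24, 22/3)
obs 7: x=0 → posterior Gamma(24, 25/3)
obs 8: x=4 → posterior Gamma(28, 28/3)
obs 9: x=4 → posterior Gamma(32, 31/3)
obs 10: x=1 → posterior Gamma(33, 34/3)

1745860877447239477694986499444587799860764373571076096/7710105884424969623139759010953858981831553019262380893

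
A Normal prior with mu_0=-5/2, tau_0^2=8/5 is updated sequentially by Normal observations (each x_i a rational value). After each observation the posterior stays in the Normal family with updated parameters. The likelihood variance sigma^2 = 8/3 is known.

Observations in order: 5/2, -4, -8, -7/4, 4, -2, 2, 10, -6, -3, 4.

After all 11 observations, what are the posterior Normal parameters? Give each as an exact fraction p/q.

mu_0=-77/152, tau_0^2=4/19

obs 1: x=5/2 → posterior Normal(-5/8, 1)
obs 2: x=-4 → posterior Normal(-17/11, 8/11)
obs 3: x=-8 → posterior Normal(-41/14, 4/7)
obs 4: x=-7/4 → posterior Normal(-185/68, 8/17)
obs 5: x=4 → posterior Normal(-137/80, 2/5)
obs 6: x=-2 → posterior Normal(-7/4, 8/23)
obs 7: x=2 → posterior Normal(-137/104, 4/13)
obs 8: x=10 → posterior Normal(-17/116, 8/29)
obs 9: x=-6 → posterior Normal(-89/128, 1/4)
obs 10: x=-3 → posterior Normal(-25/28, 8/35)
obs 11: x=4 → posterior Normal(-77/152, 4/19)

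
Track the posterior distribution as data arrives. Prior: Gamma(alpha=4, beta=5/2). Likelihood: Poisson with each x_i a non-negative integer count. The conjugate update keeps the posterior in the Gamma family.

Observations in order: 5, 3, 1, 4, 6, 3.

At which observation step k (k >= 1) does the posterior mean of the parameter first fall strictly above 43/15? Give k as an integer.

k = 5

obs 1: x=5 → posterior Gamma(9, 7/2)
obs 2: x=3 → posterior Gamma(12, 9/2)
obs 3: x=1 → posterior Gamma(13, 11/2)
obs 4: x=4 → posterior Gamma(17, 13/2)
obs 5: x=6 → posterior Gamma(23, 15/2)
obs 6: x=3 → posterior Gamma(26, 17/2)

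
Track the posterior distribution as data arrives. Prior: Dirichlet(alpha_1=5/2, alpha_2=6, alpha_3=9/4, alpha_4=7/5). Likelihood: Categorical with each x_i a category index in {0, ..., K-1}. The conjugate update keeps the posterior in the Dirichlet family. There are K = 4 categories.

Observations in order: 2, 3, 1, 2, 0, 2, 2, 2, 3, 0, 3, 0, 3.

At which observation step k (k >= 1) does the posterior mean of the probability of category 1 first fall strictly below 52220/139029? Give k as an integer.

k = 7

obs 1: x=2 → posterior Dirichlet(5/2, 6, 13/4, 7/5)
obs 2: x=3 → posterior Dirichlet(5/2, 6, 13/4, 12/5)
obs 3: x=1 → posterior Dirichlet(5/2, 7, 13/4, 12/5)
obs 4: x=2 → posterior Dirichlet(5/2, 7, 17/4, 12/5)
obs 5: x=0 → posterior Dirichlet(7/2, 7, 17/4, 12/5)
obs 6: x=2 → posterior Dirichlet(7/2, 7, 21/4, 12/5)
obs 7: x=2 → posterior Dirichlet(7/2, 7, 25/4, 12/5)
obs 8: x=2 → posterior Dirichlet(7/2, 7, 29/4, 12/5)
obs 9: x=3 → posterior Dirichlet(7/2, 7, 29/4, 17/5)
obs 10: x=0 → posterior Dirichlet(9/2, 7, 29/4, 17/5)
obs 11: x=3 → posterior Dirichlet(9/2, 7, 29/4, 22/5)
obs 12: x=0 → posterior Dirichlet(11/2, 7, 29/4, 22/5)
obs 13: x=3 → posterior Dirichlet(11/2, 7, 29/4, 27/5)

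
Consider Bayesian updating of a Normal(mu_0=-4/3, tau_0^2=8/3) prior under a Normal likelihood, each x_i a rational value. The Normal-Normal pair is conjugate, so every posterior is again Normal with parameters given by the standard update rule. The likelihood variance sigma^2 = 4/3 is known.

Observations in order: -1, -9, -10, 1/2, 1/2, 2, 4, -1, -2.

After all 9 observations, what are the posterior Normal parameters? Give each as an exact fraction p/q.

mu_0=-100/57, tau_0^2=8/57

obs 1: x=-1 → posterior Normal(-10/9, 8/9)
obs 2: x=-9 → posterior Normal(-64/15, 8/15)
obs 3: x=-10 → posterior Normal(-124/21, 8/21)
obs 4: x=1/2 → posterior Normal(-121/27, 8/27)
obs 5: x=1/2 → posterior Normal(-118/33, 8/33)
obs 6: x=2 → posterior Normal(-106/39, 8/39)
obs 7: x=4 → posterior Normal(-82/45, 8/45)
obs 8: x=-1 → posterior Normal(-88/51, 8/51)
obs 9: x=-2 → posterior Normal(-100/57, 8/57)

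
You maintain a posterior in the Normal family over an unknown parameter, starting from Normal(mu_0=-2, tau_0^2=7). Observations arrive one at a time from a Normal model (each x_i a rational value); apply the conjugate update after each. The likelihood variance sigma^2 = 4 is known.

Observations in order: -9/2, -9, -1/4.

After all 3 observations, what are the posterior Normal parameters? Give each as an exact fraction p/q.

obs 1: x=-9/2 → posterior Normal(-79/22, 28/11)
obs 2: x=-9 → posterior Normal(-205/36, 14/9)
obs 3: x=-1/4 → posterior Normal(-417/100, 28/25)

mu_0=-417/100, tau_0^2=28/25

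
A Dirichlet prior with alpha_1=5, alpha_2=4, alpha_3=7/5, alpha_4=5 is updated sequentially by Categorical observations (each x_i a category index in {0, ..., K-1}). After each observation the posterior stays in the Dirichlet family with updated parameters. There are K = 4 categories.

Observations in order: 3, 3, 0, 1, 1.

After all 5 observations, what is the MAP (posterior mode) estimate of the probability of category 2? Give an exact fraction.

obs 1: x=3 → posterior Dirichlet(5, 4, 7/5, 6)
obs 2: x=3 → posterior Dirichlet(5, 4, 7/5, 7)
obs 3: x=0 → posterior Dirichlet(6, 4, 7/5, 7)
obs 4: x=1 → posterior Dirichlet(6, 5, 7/5, 7)
obs 5: x=1 → posterior Dirichlet(6, 6, 7/5, 7)

1/41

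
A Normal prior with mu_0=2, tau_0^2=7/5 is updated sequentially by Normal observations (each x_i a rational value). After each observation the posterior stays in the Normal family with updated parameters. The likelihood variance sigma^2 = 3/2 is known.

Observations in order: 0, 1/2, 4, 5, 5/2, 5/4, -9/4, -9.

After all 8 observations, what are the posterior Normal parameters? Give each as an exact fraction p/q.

mu_0=58/127, tau_0^2=21/127

obs 1: x=0 → posterior Normal(30/29, 21/29)
obs 2: x=1/2 → posterior Normal(37/43, 21/43)
obs 3: x=4 → posterior Normal(31/19, 7/19)
obs 4: x=5 → posterior Normal(163/71, 21/71)
obs 5: x=5/2 → posterior Normal(198/85, 21/85)
obs 6: x=5/4 → posterior Normal(431/198, 7/33)
obs 7: x=-9/4 → posterior Normal(184/113, 21/113)
obs 8: x=-9 → posterior Normal(58/127, 21/127)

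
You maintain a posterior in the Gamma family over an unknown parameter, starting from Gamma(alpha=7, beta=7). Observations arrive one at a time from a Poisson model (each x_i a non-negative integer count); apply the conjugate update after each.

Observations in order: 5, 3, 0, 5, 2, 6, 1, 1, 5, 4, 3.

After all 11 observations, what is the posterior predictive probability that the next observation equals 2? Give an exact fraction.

obs 1: x=5 → posterior Gamma(12, 8)
obs 2: x=3 → posterior Gamma(15, 9)
obs 3: x=0 → posterior Gamma(15, 10)
obs 4: x=5 → posterior Gamma(20, 11)
obs 5: x=2 → posterior Gamma(22, 12)
obs 6: x=6 → posterior Gamma(28, 13)
obs 7: x=1 → posterior Gamma(29, 14)
obs 8: x=1 → posterior Gamma(30, 15)
obs 9: x=5 → posterior Gamma(35, 16)
obs 10: x=4 → posterior Gamma(39, 17)
obs 11: x=3 → posterior Gamma(42, 18)

47548077800909324358481410622994549615437813534867587072/184144368549628275143663229532787625188711914273876985521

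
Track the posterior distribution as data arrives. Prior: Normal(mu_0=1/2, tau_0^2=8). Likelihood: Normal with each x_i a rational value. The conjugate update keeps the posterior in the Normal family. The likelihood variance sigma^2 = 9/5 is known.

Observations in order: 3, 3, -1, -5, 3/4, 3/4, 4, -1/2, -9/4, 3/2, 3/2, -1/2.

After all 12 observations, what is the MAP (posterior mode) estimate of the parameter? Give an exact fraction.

143/326

obs 1: x=3 → posterior Normal(249/98, 72/49)
obs 2: x=3 → posterior Normal(489/178, 72/89)
obs 3: x=-1 → posterior Normal(409/258, 24/43)
obs 4: x=-5 → posterior Normal(9/338, 72/169)
obs 5: x=3/4 → posterior Normal(69/418, 72/209)
obs 6: x=3/4 → posterior Normal(43/166, 24/83)
obs 7: x=4 → posterior Normal(449/578, 72/289)
obs 8: x=-1/2 → posterior Normal(409/658, 72/329)
obs 9: x=-9/4 → posterior Normal(229/738, 8/41)
obs 10: x=3/2 → posterior Normal(349/818, 72/409)
obs 11: x=3/2 → posterior Normal(469/898, 72/449)
obs 12: x=-1/2 → posterior Normal(143/326, 24/163)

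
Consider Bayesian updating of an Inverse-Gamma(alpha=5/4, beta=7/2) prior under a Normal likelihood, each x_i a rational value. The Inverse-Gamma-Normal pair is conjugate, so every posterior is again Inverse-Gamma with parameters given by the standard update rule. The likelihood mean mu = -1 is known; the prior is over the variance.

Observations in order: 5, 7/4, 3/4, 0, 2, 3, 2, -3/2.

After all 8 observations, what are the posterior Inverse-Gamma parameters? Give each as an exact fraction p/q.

obs 1: x=5 → posterior Inverse-Gamma(7/4, 43/2)
obs 2: x=7/4 → posterior Inverse-Gamma(9/4, 809/32)
obs 3: x=3/4 → posterior Inverse-Gamma(11/4, 429/16)
obs 4: x=0 → posterior Inverse-Gamma(13/4, 437/16)
obs 5: x=2 → posterior Inverse-Gamma(15/4, 509/16)
obs 6: x=3 → posterior Inverse-Gamma(17/4, 637/16)
obs 7: x=2 → posterior Inverse-Gamma(19/4, 709/16)
obs 8: x=-3/2 → posterior Inverse-Gamma(21/4, 711/16)

alpha=21/4, beta=711/16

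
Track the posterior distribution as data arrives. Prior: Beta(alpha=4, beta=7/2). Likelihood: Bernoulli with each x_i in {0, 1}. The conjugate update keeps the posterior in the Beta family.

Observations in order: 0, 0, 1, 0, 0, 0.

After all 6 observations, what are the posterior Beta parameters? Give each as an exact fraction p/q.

alpha=5, beta=17/2

obs 1: x=0 → posterior Beta(4, 9/2)
obs 2: x=0 → posterior Beta(4, 11/2)
obs 3: x=1 → posterior Beta(5, 11/2)
obs 4: x=0 → posterior Beta(5, 13/2)
obs 5: x=0 → posterior Beta(5, 15/2)
obs 6: x=0 → posterior Beta(5, 17/2)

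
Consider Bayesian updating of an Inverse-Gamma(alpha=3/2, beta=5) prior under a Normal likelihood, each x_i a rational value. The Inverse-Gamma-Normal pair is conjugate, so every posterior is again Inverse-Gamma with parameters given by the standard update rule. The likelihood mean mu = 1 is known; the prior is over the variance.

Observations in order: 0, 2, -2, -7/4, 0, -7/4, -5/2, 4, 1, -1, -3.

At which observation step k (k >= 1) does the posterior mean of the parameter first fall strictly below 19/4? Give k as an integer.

obs 1: x=0 → posterior Inverse-Gamma(2, 11/2)
obs 2: x=2 → posterior Inverse-Gamma(5/2, 6)
obs 3: x=-2 → posterior Inverse-Gamma(3, 21/2)
obs 4: x=-7/4 → posterior Inverse-Gamma(7/2, 457/32)
obs 5: x=0 → posterior Inverse-Gamma(4, 473/32)
obs 6: x=-7/4 → posterior Inverse-Gamma(9/2, 297/16)
obs 7: x=-5/2 → posterior Inverse-Gamma(5, 395/16)
obs 8: x=4 → posterior Inverse-Gamma(11/2, 467/16)
obs 9: x=1 → posterior Inverse-Gamma(6, 467/16)
obs 10: x=-1 → posterior Inverse-Gamma(13/2, 499/16)
obs 11: x=-3 → posterior Inverse-Gamma(7, 627/16)

k = 2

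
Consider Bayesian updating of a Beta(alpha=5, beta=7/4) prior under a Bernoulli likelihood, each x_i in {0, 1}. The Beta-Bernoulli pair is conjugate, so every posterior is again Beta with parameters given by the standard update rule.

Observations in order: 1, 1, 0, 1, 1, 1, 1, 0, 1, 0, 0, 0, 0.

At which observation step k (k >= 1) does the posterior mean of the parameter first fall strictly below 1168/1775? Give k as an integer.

k = 12

obs 1: x=1 → posterior Beta(6, 7/4)
obs 2: x=1 → posterior Beta(7, 7/4)
obs 3: x=0 → posterior Beta(7, 11/4)
obs 4: x=1 → posterior Beta(8, 11/4)
obs 5: x=1 → posterior Beta(9, 11/4)
obs 6: x=1 → posterior Beta(10, 11/4)
obs 7: x=1 → posterior Beta(11, 11/4)
obs 8: x=0 → posterior Beta(11, 15/4)
obs 9: x=1 → posterior Beta(12, 15/4)
obs 10: x=0 → posterior Beta(12, 19/4)
obs 11: x=0 → posterior Beta(12, 23/4)
obs 12: x=0 → posterior Beta(12, 27/4)
obs 13: x=0 → posterior Beta(12, 31/4)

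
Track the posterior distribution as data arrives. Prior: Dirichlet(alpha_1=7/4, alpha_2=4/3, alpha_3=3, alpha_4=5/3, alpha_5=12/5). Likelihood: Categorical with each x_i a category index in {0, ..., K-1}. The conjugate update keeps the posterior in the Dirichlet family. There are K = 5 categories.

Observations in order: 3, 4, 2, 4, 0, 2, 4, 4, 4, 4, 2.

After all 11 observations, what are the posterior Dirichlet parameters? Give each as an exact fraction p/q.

alpha_1=11/4, alpha_2=4/3, alpha_3=6, alpha_4=8/3, alpha_5=42/5

obs 1: x=3 → posterior Dirichlet(7/4, 4/3, 3, 8/3, 12/5)
obs 2: x=4 → posterior Dirichlet(7/4, 4/3, 3, 8/3, 17/5)
obs 3: x=2 → posterior Dirichlet(7/4, 4/3, 4, 8/3, 17/5)
obs 4: x=4 → posterior Dirichlet(7/4, 4/3, 4, 8/3, 22/5)
obs 5: x=0 → posterior Dirichlet(11/4, 4/3, 4, 8/3, 22/5)
obs 6: x=2 → posterior Dirichlet(11/4, 4/3, 5, 8/3, 22/5)
obs 7: x=4 → posterior Dirichlet(11/4, 4/3, 5, 8/3, 27/5)
obs 8: x=4 → posterior Dirichlet(11/4, 4/3, 5, 8/3, 32/5)
obs 9: x=4 → posterior Dirichlet(11/4, 4/3, 5, 8/3, 37/5)
obs 10: x=4 → posterior Dirichlet(11/4, 4/3, 5, 8/3, 42/5)
obs 11: x=2 → posterior Dirichlet(11/4, 4/3, 6, 8/3, 42/5)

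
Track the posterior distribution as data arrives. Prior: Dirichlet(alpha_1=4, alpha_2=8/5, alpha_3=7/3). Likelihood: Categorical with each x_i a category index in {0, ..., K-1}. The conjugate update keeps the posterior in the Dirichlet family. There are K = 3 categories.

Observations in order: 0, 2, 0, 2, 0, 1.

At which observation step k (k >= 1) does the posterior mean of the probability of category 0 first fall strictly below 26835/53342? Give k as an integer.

obs 1: x=0 → posterior Dirichlet(5, 8/5, 7/3)
obs 2: x=2 → posterior Dirichlet(5, 8/5, 10/3)
obs 3: x=0 → posterior Dirichlet(6, 8/5, 10/3)
obs 4: x=2 → posterior Dirichlet(6, 8/5, 13/3)
obs 5: x=0 → posterior Dirichlet(7, 8/5, 13/3)
obs 6: x=1 → posterior Dirichlet(7, 13/5, 13/3)

k = 4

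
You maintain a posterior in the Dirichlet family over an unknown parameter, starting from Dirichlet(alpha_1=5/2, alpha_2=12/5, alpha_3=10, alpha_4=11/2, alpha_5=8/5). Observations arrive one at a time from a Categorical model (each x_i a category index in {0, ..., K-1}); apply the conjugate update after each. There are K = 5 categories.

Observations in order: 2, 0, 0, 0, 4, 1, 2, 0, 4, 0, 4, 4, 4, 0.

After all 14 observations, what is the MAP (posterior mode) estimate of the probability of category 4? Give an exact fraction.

28/155

obs 1: x=2 → posterior Dirichlet(5/2, 12/5, 11, 11/2, 8/5)
obs 2: x=0 → posterior Dirichlet(7/2, 12/5, 11, 11/2, 8/5)
obs 3: x=0 → posterior Dirichlet(9/2, 12/5, 11, 11/2, 8/5)
obs 4: x=0 → posterior Dirichlet(11/2, 12/5, 11, 11/2, 8/5)
obs 5: x=4 → posterior Dirichlet(11/2, 12/5, 11, 11/2, 13/5)
obs 6: x=1 → posterior Dirichlet(11/2, 17/5, 11, 11/2, 13/5)
obs 7: x=2 → posterior Dirichlet(11/2, 17/5, 12, 11/2, 13/5)
obs 8: x=0 → posterior Dirichlet(13/2, 17/5, 12, 11/2, 13/5)
obs 9: x=4 → posterior Dirichlet(13/2, 17/5, 12, 11/2, 18/5)
obs 10: x=0 → posterior Dirichlet(15/2, 17/5, 12, 11/2, 18/5)
obs 11: x=4 → posterior Dirichlet(15/2, 17/5, 12, 11/2, 23/5)
obs 12: x=4 → posterior Dirichlet(15/2, 17/5, 12, 11/2, 28/5)
obs 13: x=4 → posterior Dirichlet(15/2, 17/5, 12, 11/2, 33/5)
obs 14: x=0 → posterior Dirichlet(17/2, 17/5, 12, 11/2, 33/5)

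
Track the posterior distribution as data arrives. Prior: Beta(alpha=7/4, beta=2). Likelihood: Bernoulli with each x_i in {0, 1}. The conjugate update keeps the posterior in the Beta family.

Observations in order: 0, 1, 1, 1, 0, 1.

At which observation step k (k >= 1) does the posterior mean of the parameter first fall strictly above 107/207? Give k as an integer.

k = 3

obs 1: x=0 → posterior Beta(7/4, 3)
obs 2: x=1 → posterior Beta(11/4, 3)
obs 3: x=1 → posterior Beta(15/4, 3)
obs 4: x=1 → posterior Beta(19/4, 3)
obs 5: x=0 → posterior Beta(19/4, 4)
obs 6: x=1 → posterior Beta(23/4, 4)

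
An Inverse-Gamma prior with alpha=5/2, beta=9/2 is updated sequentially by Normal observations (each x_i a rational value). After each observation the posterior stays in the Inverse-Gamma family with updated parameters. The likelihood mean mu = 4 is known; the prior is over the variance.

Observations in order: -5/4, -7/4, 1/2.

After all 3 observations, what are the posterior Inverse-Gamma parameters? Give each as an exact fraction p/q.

obs 1: x=-5/4 → posterior Inverse-Gamma(3, 585/32)
obs 2: x=-7/4 → posterior Inverse-Gamma(7/2, 557/16)
obs 3: x=1/2 → posterior Inverse-Gamma(4, 655/16)

alpha=4, beta=655/16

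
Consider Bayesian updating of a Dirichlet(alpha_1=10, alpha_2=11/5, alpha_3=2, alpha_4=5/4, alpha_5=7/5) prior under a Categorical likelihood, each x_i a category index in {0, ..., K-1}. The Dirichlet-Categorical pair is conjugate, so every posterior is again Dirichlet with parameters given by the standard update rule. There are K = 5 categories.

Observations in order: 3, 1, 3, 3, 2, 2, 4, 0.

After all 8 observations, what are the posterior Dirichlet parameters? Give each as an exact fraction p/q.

alpha_1=11, alpha_2=16/5, alpha_3=4, alpha_4=17/4, alpha_5=12/5

obs 1: x=3 → posterior Dirichlet(10, 11/5, 2, 9/4, 7/5)
obs 2: x=1 → posterior Dirichlet(10, 16/5, 2, 9/4, 7/5)
obs 3: x=3 → posterior Dirichlet(10, 16/5, 2, 13/4, 7/5)
obs 4: x=3 → posterior Dirichlet(10, 16/5, 2, 17/4, 7/5)
obs 5: x=2 → posterior Dirichlet(10, 16/5, 3, 17/4, 7/5)
obs 6: x=2 → posterior Dirichlet(10, 16/5, 4, 17/4, 7/5)
obs 7: x=4 → posterior Dirichlet(10, 16/5, 4, 17/4, 12/5)
obs 8: x=0 → posterior Dirichlet(11, 16/5, 4, 17/4, 12/5)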